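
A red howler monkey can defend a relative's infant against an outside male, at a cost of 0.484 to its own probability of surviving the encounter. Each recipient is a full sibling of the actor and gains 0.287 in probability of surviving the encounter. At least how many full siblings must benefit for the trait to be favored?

r to a full sibling = 0.5 (full sibs share both parents — two paths of length 2: r = 2·(1/2)^2 = 1/2).
Hamilton's rule: n·r·B > C  ⇒  n > C/(r·B) = 0.484/(0.5·0.287) = 3.373.
The smallest integer exceeding 3.373 is 4.

4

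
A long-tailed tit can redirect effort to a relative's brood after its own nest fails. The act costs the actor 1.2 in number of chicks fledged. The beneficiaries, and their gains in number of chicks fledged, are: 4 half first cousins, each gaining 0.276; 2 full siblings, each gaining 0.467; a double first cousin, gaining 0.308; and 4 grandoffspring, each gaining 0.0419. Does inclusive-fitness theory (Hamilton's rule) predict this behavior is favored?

Hamilton's rule: the trait is favored when the sum of r·B over every recipient exceeds the actor's cost C.
r to a half first cousin = 1/16 (half first cousins share one grandparent — one path of length 4: r = (1/2)^4 = 1/16).
r to a full sibling = 1/2 (full sibs share both parents — two paths of length 2: r = 2·(1/2)^2 = 1/2).
r to a double first cousin = 0.25 (double first cousins share both grandparent pairs — four paths of length 4: r = 4·(1/2)^4 = 1/4).
r to a grandoffspring = 1/4 (two parent–offspring links: r = (1/2)^2 = 1/4).
Summing one r·B term per recipient: 4·0.0625·0.276 + 2·0.5·0.467 + 1·0.25·0.308 + 4·0.25·0.0419 = 0.6549.
0.6549 < 1.2: the indirect benefit is less than the cost.

No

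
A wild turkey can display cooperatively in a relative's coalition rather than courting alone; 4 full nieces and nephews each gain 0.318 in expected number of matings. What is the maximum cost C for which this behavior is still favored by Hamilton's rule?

r to a full niece or nephew = 1/4 (full aunt/uncle↔niece/nephew: two paths of length 3 through the shared grandparent pair: r = 2·(1/2)^3 = 1/4).
Hamilton's rule: n·r·B > C, so the trait is favored while C < n·r·B = 4·0.25·0.318 = 0.318.

0.318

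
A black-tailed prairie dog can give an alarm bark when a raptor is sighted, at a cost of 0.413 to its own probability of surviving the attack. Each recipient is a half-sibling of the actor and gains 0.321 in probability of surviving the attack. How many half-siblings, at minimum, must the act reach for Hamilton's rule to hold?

r to a half-sibling = 0.25 (half-sibs share one parent — one path of length 2: r = (1/2)^2 = 1/4).
Hamilton's rule: n·r·B > C  ⇒  n > C/(r·B) = 0.413/(0.25·0.321) = 5.146.
The smallest integer exceeding 5.146 is 6.

6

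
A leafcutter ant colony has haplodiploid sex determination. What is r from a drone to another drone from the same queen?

Haploid brothers each carry a random half of the queen's diploid genome, so on average they share half: r = 1/2.

0.5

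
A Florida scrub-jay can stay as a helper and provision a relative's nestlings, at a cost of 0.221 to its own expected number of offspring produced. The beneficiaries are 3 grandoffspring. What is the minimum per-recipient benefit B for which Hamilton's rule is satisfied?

r to a grandoffspring = 1/4 (two parent–offspring links: r = (1/2)^2 = 1/4).
Hamilton's rule with n recipients of equal r: n·r·B > C, so B > C/(n·r) = 0.221/(3·0.25) = 0.2947.

0.2947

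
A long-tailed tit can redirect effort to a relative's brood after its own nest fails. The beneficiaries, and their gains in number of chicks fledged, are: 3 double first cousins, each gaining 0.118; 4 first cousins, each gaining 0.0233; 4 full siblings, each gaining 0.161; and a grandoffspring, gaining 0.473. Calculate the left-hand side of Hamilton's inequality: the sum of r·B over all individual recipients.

r to a double first cousin = 0.25 (double first cousins share both grandparent pairs — four paths of length 4: r = 4·(1/2)^4 = 1/4).
r to a first cousin = 1/8 (first cousins share one grandparent pair — two paths of length 4: r = 2·(1/2)^4 = 1/8).
r to a full sibling = 0.5 (full sibs share both parents — two paths of length 2: r = 2·(1/2)^2 = 1/2).
r to a grandoffspring = 0.25 (two parent–offspring links: r = (1/2)^2 = 1/4).
Summing one r·B term per recipient: 3·0.25·0.118 + 4·0.125·0.0233 + 4·0.5·0.161 + 1·0.25·0.473 = 0.5404.

0.5404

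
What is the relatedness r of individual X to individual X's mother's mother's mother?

0.125

Each parent–offspring link contributes a factor of 1/2, and independent paths through distinct common ancestors add.
Three parent–offspring links: r = (1/2)^3 = 1/8.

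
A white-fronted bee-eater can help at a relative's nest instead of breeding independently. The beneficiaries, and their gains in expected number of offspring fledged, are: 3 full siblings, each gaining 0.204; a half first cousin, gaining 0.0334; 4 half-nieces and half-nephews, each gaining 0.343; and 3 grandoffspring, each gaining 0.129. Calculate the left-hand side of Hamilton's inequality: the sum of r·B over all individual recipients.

0.5763375

r to a full sibling = 0.5 (full sibs share both parents — two paths of length 2: r = 2·(1/2)^2 = 1/2).
r to a half first cousin = 0.0625 (half first cousins share one grandparent — one path of length 4: r = (1/2)^4 = 1/16).
r to a half-niece or half-nephew = 1/8 (half-aunt/uncle↔niece/nephew: one path of length 3: r = (1/2)^3 = 1/8).
r to a grandoffspring = 1/4 (two parent–offspring links: r = (1/2)^2 = 1/4).
Summing one r·B term per recipient: 3·0.5·0.204 + 1·0.0625·0.0334 + 4·0.125·0.343 + 3·0.25·0.129 = 0.5763375.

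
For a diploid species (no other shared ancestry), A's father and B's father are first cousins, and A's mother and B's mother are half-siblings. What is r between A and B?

Independent pedigree routes through distinct common ancestors add.
A and B are related in two ways: second cousins through their fathers (r = 1/32) and half first cousins through their mothers (r = 1/16).
r = 1/32 + 1/16 = 0.09375.

0.09375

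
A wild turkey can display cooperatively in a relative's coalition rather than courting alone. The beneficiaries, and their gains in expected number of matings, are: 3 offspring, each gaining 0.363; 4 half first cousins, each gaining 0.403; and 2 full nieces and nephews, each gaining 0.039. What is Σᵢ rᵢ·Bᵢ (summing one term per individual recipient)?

0.66475

r to an offspring = 1/2 (one parent–offspring link: r = (1/2)^1 = 1/2).
r to a half first cousin = 0.0625 (half first cousins share one grandparent — one path of length 4: r = (1/2)^4 = 1/16).
r to a full niece or nephew = 0.25 (full aunt/uncle↔niece/nephew: two paths of length 3 through the shared grandparent pair: r = 2·(1/2)^3 = 1/4).
Summing one r·B term per recipient: 3·0.5·0.363 + 4·0.0625·0.403 + 2·0.25·0.039 = 0.66475.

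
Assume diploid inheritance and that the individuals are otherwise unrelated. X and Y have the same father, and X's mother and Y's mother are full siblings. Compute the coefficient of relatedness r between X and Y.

Wright's path rule: contributions from independent ancestry routes add.
X and Y are related in two ways: half-sibs through their shared father (r = 1/4) and first cousins through their mothers (r = 1/8).
r = 1/4 + 1/8 = 3/8 = 0.375.

0.375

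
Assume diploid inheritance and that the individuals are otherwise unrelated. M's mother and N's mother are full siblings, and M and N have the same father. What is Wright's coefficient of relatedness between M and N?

0.375

Relatedness sums over independent paths through distinct common ancestors.
M and N are related in two ways: first cousins through their mothers (r = 1/8) and half-sibs through their shared father (r = 1/4).
r = 1/8 + 1/4 = 3/8 = 0.375.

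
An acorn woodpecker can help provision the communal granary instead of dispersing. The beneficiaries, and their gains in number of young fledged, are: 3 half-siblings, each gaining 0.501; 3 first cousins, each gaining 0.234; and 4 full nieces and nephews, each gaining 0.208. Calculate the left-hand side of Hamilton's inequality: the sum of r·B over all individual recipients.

r to a half-sibling = 1/4 (half-sibs share one parent — one path of length 2: r = (1/2)^2 = 1/4).
r to a first cousin = 1/8 (first cousins share one grandparent pair — two paths of length 4: r = 2·(1/2)^4 = 1/8).
r to a full niece or nephew = 1/4 (full aunt/uncle↔niece/nephew: two paths of length 3 through the shared grandparent pair: r = 2·(1/2)^3 = 1/4).
Summing one r·B term per recipient: 3·0.25·0.501 + 3·0.125·0.234 + 4·0.25·0.208 = 0.6715.

0.6715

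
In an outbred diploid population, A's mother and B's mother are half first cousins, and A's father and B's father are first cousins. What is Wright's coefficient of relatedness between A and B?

Wright's path rule: contributions from independent ancestry routes add.
A and B are related in two ways: half second cousins through their mothers (r = 1/64) and second cousins through their fathers (r = 1/32).
r = 1/64 + 1/32 = 0.046875.

0.046875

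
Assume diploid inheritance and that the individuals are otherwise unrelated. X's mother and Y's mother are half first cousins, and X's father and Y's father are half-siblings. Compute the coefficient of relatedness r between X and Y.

Relatedness sums over independent paths through distinct common ancestors.
X and Y are related in two ways: half second cousins through their mothers (r = 1/64) and half first cousins through their fathers (r = 1/16).
r = 1/64 + 1/16 = 0.078125.

0.078125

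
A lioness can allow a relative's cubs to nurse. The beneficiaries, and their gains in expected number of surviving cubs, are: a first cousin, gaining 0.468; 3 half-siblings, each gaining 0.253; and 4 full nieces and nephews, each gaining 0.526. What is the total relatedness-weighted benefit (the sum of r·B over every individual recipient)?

r to a first cousin = 1/8 (first cousins share one grandparent pair — two paths of length 4: r = 2·(1/2)^4 = 1/8).
r to a half-sibling = 1/4 (half-sibs share one parent — one path of length 2: r = (1/2)^2 = 1/4).
r to a full niece or nephew = 0.25 (full aunt/uncle↔niece/nephew: two paths of length 3 through the shared grandparent pair: r = 2·(1/2)^3 = 1/4).
Summing one r·B term per recipient: 1·0.125·0.468 + 3·0.25·0.253 + 4·0.25·0.526 = 0.77425.

0.77425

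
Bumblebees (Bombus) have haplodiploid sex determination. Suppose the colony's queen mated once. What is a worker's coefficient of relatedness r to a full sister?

0.75

Haplodiploid full sisters inherit their father's entire haploid genome identically (contributing 1/2) and on average half of their mother's contribution (1/2 · 1/2 = 1/4); r = 1/2 + 1/4 = 3/4.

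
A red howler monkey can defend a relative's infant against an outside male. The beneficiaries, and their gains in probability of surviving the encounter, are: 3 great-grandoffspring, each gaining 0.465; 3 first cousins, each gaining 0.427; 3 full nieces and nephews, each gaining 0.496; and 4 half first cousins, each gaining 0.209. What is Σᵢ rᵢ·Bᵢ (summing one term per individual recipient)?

0.75875

r to a great-grandoffspring = 1/8 (three parent–offspring links: r = (1/2)^3 = 1/8).
r to a first cousin = 1/8 (first cousins share one grandparent pair — two paths of length 4: r = 2·(1/2)^4 = 1/8).
r to a full niece or nephew = 0.25 (full aunt/uncle↔niece/nephew: two paths of length 3 through the shared grandparent pair: r = 2·(1/2)^3 = 1/4).
r to a half first cousin = 1/16 (half first cousins share one grandparent — one path of length 4: r = (1/2)^4 = 1/16).
Summing one r·B term per recipient: 3·0.125·0.465 + 3·0.125·0.427 + 3·0.25·0.496 + 4·0.0625·0.209 = 0.75875.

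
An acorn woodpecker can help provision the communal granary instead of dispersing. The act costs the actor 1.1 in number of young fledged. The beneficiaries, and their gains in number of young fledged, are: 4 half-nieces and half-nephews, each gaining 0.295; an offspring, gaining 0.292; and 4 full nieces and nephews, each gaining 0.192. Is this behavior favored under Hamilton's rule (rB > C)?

No

Hamilton's rule: the trait is favored when the sum of r·B over every recipient exceeds the actor's cost C.
r to a half-niece or half-nephew = 1/8 (half-aunt/uncle↔niece/nephew: one path of length 3: r = (1/2)^3 = 1/8).
r to an offspring = 1/2 (one parent–offspring link: r = (1/2)^1 = 1/2).
r to a full niece or nephew = 0.25 (full aunt/uncle↔niece/nephew: two paths of length 3 through the shared grandparent pair: r = 2·(1/2)^3 = 1/4).
Summing one r·B term per recipient: 4·0.125·0.295 + 1·0.5·0.292 + 4·0.25·0.192 = 0.4855.
0.4855 < 1.1: the indirect benefit is less than the cost.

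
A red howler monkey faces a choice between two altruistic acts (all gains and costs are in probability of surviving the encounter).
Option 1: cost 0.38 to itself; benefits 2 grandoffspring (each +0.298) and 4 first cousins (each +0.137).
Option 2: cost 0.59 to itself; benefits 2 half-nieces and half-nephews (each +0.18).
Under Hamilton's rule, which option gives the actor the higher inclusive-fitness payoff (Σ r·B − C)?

Option 1: r to a grandoffspring = 0.25.
Option 1: r to a first cousin = 0.125.
Option 1: Σ r·B − C = (2·0.25·0.298 + 4·0.125·0.137) − 0.38 = -0.1625.
Option 2: r to a half-niece or half-nephew = 0.125.
Option 2: Σ r·B − C = (2·0.125·0.18) − 0.59 = -0.545.
Option 1 has the higher net inclusive-fitness payoff.

Option 1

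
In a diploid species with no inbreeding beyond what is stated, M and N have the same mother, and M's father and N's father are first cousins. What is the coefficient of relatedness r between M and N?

0.28125

Independent pedigree routes through distinct common ancestors add.
M and N are related in two ways: half-sibs through their shared mother (r = 1/4) and second cousins through their fathers (r = 1/32).
r = 1/4 + 1/32 = 0.28125.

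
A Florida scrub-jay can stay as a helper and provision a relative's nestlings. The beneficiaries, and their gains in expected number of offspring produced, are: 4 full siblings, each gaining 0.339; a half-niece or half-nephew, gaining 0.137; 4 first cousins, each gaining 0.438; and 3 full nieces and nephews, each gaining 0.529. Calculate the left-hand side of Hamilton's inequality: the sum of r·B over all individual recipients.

r to a full sibling = 1/2 (full sibs share both parents — two paths of length 2: r = 2·(1/2)^2 = 1/2).
r to a half-niece or half-nephew = 1/8 (half-aunt/uncle↔niece/nephew: one path of length 3: r = (1/2)^3 = 1/8).
r to a first cousin = 0.125 (first cousins share one grandparent pair — two paths of length 4: r = 2·(1/2)^4 = 1/8).
r to a full niece or nephew = 0.25 (full aunt/uncle↔niece/nephew: two paths of length 3 through the shared grandparent pair: r = 2·(1/2)^3 = 1/4).
Summing one r·B term per recipient: 4·0.5·0.339 + 1·0.125·0.137 + 4·0.125·0.438 + 3·0.25·0.529 = 1.310875.

1.310875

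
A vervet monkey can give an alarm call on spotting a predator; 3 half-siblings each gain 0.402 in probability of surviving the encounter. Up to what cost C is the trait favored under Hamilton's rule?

r to a half-sibling = 0.25 (half-sibs share one parent — one path of length 2: r = (1/2)^2 = 1/4).
Hamilton's rule: n·r·B > C, so the trait is favored while C < n·r·B = 3·0.25·0.402 = 0.3015.

0.3015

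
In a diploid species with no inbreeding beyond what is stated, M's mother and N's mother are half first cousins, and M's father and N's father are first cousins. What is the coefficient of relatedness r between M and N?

0.046875

Relatedness sums over independent paths through distinct common ancestors.
M and N are related in two ways: half second cousins through their mothers (r = 1/64) and second cousins through their fathers (r = 1/32).
r = 1/64 + 1/32 = 3/64 = 0.046875.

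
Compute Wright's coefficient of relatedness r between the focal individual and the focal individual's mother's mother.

Each parent–offspring link contributes a factor of 1/2, and independent paths through distinct common ancestors add.
Two parent–offspring links: r = (1/2)^2 = 1/4.

0.25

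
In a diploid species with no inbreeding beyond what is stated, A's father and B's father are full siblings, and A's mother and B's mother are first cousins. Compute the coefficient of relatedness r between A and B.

Relatedness sums over independent paths through distinct common ancestors.
A and B are related in two ways: first cousins through their fathers (r = 1/8) and second cousins through their mothers (r = 1/32).
r = 1/8 + 1/32 = 0.15625.

0.15625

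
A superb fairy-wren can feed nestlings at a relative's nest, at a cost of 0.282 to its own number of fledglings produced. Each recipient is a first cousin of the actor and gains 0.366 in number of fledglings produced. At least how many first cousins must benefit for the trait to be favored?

r to a first cousin = 1/8 (first cousins share one grandparent pair — two paths of length 4: r = 2·(1/2)^4 = 1/8).
Hamilton's rule: n·r·B > C  ⇒  n > C/(r·B) = 0.282/(0.125·0.366) = 6.164.
The smallest integer exceeding 6.164 is 7.

7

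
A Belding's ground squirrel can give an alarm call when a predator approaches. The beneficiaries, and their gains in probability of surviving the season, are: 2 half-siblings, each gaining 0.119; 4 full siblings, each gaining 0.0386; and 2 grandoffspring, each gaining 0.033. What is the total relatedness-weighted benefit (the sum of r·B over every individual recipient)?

0.1532

r to a half-sibling = 0.25 (half-sibs share one parent — one path of length 2: r = (1/2)^2 = 1/4).
r to a full sibling = 1/2 (full sibs share both parents — two paths of length 2: r = 2·(1/2)^2 = 1/2).
r to a grandoffspring = 0.25 (two parent–offspring links: r = (1/2)^2 = 1/4).
Summing one r·B term per recipient: 2·0.25·0.119 + 4·0.5·0.0386 + 2·0.25·0.033 = 0.1532.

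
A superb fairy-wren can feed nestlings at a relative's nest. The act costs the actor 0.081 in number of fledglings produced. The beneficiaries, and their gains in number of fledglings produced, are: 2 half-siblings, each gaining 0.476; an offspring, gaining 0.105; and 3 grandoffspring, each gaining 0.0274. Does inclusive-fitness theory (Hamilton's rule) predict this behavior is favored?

Yes

Hamilton's rule: the trait is favored when the sum of r·B over every recipient exceeds the actor's cost C.
r to a half-sibling = 1/4 (half-sibs share one parent — one path of length 2: r = (1/2)^2 = 1/4).
r to an offspring = 1/2 (one parent–offspring link: r = (1/2)^1 = 1/2).
r to a grandoffspring = 0.25 (two parent–offspring links: r = (1/2)^2 = 1/4).
Summing one r·B term per recipient: 2·0.25·0.476 + 1·0.5·0.105 + 3·0.25·0.0274 = 0.31105.
0.31105 > 0.081: the indirect benefit exceeds the cost.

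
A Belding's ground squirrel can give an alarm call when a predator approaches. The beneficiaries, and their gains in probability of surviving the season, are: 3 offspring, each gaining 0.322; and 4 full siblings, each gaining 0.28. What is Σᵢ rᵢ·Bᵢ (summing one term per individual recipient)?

r to an offspring = 0.5 (one parent–offspring link: r = (1/2)^1 = 1/2).
r to a full sibling = 0.5 (full sibs share both parents — two paths of length 2: r = 2·(1/2)^2 = 1/2).
Summing one r·B term per recipient: 3·0.5·0.322 + 4·0.5·0.28 = 1.043.

1.043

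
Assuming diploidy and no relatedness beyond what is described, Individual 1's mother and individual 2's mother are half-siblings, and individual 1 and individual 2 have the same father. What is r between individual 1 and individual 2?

0.3125

Relatedness sums over independent paths through distinct common ancestors.
Individual 1 and individual 2 are related in two ways: half first cousins through their mothers (r = 1/16) and half-sibs through their shared father (r = 1/4).
r = 1/16 + 1/4 = 0.3125.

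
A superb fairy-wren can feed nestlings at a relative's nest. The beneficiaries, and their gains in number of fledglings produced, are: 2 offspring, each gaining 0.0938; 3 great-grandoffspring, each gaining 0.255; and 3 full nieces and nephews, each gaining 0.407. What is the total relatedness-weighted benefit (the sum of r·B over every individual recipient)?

r to an offspring = 1/2 (one parent–offspring link: r = (1/2)^1 = 1/2).
r to a great-grandoffspring = 1/8 (three parent–offspring links: r = (1/2)^3 = 1/8).
r to a full niece or nephew = 0.25 (full aunt/uncle↔niece/nephew: two paths of length 3 through the shared grandparent pair: r = 2·(1/2)^3 = 1/4).
Summing one r·B term per recipient: 2·0.5·0.0938 + 3·0.125·0.255 + 3·0.25·0.407 = 0.494675.

0.494675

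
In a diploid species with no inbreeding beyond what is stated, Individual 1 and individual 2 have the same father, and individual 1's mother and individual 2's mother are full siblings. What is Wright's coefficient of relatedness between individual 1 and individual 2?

0.375

Independent pedigree routes through distinct common ancestors add.
Individual 1 and individual 2 are related in two ways: half-sibs through their shared father (r = 1/4) and first cousins through their mothers (r = 1/8).
r = 1/4 + 1/8 = 0.375.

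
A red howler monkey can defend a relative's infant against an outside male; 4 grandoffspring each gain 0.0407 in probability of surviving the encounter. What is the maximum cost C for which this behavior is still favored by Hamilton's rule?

r to a grandoffspring = 0.25 (two parent–offspring links: r = (1/2)^2 = 1/4).
Hamilton's rule: n·r·B > C, so the trait is favored while C < n·r·B = 4·0.25·0.0407 = 0.0407.

0.0407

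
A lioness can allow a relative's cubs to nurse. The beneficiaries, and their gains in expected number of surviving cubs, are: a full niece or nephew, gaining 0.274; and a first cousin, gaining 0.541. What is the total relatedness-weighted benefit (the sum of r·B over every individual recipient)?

r to a full niece or nephew = 1/4 (full aunt/uncle↔niece/nephew: two paths of length 3 through the shared grandparent pair: r = 2·(1/2)^3 = 1/4).
r to a first cousin = 1/8 (first cousins share one grandparent pair — two paths of length 4: r = 2·(1/2)^4 = 1/8).
Summing one r·B term per recipient: 1·0.25·0.274 + 1·0.125·0.541 = 0.136125.

0.136125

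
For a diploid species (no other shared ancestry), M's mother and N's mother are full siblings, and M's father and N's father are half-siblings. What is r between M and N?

Independent pedigree routes through distinct common ancestors add.
M and N are related in two ways: first cousins through their mothers (r = 1/8) and half first cousins through their fathers (r = 1/16).
r = 1/8 + 1/16 = 0.1875.

0.1875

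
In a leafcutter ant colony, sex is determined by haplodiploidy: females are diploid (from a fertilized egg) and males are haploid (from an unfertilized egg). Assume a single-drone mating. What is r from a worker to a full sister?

Haplodiploid full sisters inherit their father's entire haploid genome identically (contributing 1/2) and on average half of their mother's contribution (1/2 · 1/2 = 1/4); r = 1/2 + 1/4 = 3/4.

0.75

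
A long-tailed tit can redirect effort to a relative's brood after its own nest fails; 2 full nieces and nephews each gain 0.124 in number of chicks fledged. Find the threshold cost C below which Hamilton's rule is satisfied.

0.062

r to a full niece or nephew = 1/4 (full aunt/uncle↔niece/nephew: two paths of length 3 through the shared grandparent pair: r = 2·(1/2)^3 = 1/4).
Hamilton's rule: n·r·B > C, so the trait is favored while C < n·r·B = 2·0.25·0.124 = 0.062.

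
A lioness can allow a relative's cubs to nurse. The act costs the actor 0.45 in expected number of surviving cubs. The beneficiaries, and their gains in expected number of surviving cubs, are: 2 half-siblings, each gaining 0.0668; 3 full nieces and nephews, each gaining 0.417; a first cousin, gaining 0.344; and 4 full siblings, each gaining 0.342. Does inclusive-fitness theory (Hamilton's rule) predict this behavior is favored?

Hamilton's rule: the trait is favored when the sum of r·B over every recipient exceeds the actor's cost C.
r to a half-sibling = 1/4 (half-sibs share one parent — one path of length 2: r = (1/2)^2 = 1/4).
r to a full niece or nephew = 1/4 (full aunt/uncle↔niece/nephew: two paths of length 3 through the shared grandparent pair: r = 2·(1/2)^3 = 1/4).
r to a first cousin = 1/8 (first cousins share one grandparent pair — two paths of length 4: r = 2·(1/2)^4 = 1/8).
r to a full sibling = 0.5 (full sibs share both parents — two paths of length 2: r = 2·(1/2)^2 = 1/2).
Summing one r·B term per recipient: 2·0.25·0.0668 + 3·0.25·0.417 + 1·0.125·0.344 + 4·0.5·0.342 = 1.07315.
1.07315 > 0.45: the indirect benefit exceeds the cost.

Yes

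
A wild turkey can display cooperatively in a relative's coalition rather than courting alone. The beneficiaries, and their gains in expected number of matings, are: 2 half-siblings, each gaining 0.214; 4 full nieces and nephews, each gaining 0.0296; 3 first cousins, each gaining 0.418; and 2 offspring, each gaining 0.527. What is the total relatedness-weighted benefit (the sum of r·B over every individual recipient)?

r to a half-sibling = 0.25 (half-sibs share one parent — one path of length 2: r = (1/2)^2 = 1/4).
r to a full niece or nephew = 1/4 (full aunt/uncle↔niece/nephew: two paths of length 3 through the shared grandparent pair: r = 2·(1/2)^3 = 1/4).
r to a first cousin = 0.125 (first cousins share one grandparent pair — two paths of length 4: r = 2·(1/2)^4 = 1/8).
r to an offspring = 1/2 (one parent–offspring link: r = (1/2)^1 = 1/2).
Summing one r·B term per recipient: 2·0.25·0.214 + 4·0.25·0.0296 + 3·0.125·0.418 + 2·0.5·0.527 = 0.82035.

0.82035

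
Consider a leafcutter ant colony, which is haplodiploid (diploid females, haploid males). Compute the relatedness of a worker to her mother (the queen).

One meiotic link between diploid queen and diploid daughter: r = 1/2.

0.5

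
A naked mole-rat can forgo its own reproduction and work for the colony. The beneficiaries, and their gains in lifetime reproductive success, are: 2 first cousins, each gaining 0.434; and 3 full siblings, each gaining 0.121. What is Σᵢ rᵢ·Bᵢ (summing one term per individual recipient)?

r to a first cousin = 0.125 (first cousins share one grandparent pair — two paths of length 4: r = 2·(1/2)^4 = 1/8).
r to a full sibling = 0.5 (full sibs share both parents — two paths of length 2: r = 2·(1/2)^2 = 1/2).
Summing one r·B term per recipient: 2·0.125·0.434 + 3·0.5·0.121 = 0.29.

0.29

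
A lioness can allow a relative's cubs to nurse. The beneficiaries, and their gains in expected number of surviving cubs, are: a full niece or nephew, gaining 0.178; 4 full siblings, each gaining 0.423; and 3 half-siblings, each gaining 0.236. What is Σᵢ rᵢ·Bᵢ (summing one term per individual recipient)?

1.0675

r to a full niece or nephew = 1/4 (full aunt/uncle↔niece/nephew: two paths of length 3 through the shared grandparent pair: r = 2·(1/2)^3 = 1/4).
r to a full sibling = 0.5 (full sibs share both parents — two paths of length 2: r = 2·(1/2)^2 = 1/2).
r to a half-sibling = 1/4 (half-sibs share one parent — one path of length 2: r = (1/2)^2 = 1/4).
Summing one r·B term per recipient: 1·0.25·0.178 + 4·0.5·0.423 + 3·0.25·0.236 = 1.0675.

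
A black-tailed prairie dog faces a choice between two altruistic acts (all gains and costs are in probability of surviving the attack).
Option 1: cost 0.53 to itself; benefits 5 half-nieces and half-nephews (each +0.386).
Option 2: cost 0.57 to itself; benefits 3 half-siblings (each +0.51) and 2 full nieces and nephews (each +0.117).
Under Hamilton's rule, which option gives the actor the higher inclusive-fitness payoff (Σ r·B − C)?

Option 2

Option 1: r to a half-niece or half-nephew = 0.125.
Option 1: Σ r·B − C = (5·0.125·0.386) − 0.53 = -0.28875.
Option 2: r to a half-sibling = 0.25.
Option 2: r to a full niece or nephew = 0.25.
Option 2: Σ r·B − C = (3·0.25·0.51 + 2·0.25·0.117) − 0.57 = -0.129.
Option 2 has the higher net inclusive-fitness payoff.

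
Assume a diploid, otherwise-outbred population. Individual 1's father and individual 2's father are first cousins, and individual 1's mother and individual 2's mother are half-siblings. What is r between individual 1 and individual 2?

0.09375

With two independent routes of shared ancestry, r is the sum of the two contributions.
Individual 1 and individual 2 are related in two ways: second cousins through their fathers (r = 1/32) and half first cousins through their mothers (r = 1/16).
r = 1/32 + 1/16 = 0.09375.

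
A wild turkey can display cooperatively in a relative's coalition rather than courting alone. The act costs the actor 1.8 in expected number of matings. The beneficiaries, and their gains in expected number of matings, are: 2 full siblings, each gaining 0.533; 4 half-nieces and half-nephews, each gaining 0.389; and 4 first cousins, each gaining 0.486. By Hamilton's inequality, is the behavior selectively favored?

Hamilton's rule: the trait is favored when the sum of r·B over every recipient exceeds the actor's cost C.
r to a full sibling = 0.5 (full sibs share both parents — two paths of length 2: r = 2·(1/2)^2 = 1/2).
r to a half-niece or half-nephew = 0.125 (half-aunt/uncle↔niece/nephew: one path of length 3: r = (1/2)^3 = 1/8).
r to a first cousin = 0.125 (first cousins share one grandparent pair — two paths of length 4: r = 2·(1/2)^4 = 1/8).
Summing one r·B term per recipient: 2·0.5·0.533 + 4·0.125·0.389 + 4·0.125·0.486 = 0.9705.
0.9705 < 1.8: the indirect benefit is less than the cost.

No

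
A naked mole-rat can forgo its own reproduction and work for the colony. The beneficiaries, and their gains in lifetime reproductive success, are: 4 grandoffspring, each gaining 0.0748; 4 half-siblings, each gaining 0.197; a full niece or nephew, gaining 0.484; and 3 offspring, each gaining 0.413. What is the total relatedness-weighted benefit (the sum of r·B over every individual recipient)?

r to a grandoffspring = 1/4 (two parent–offspring links: r = (1/2)^2 = 1/4).
r to a half-sibling = 0.25 (half-sibs share one parent — one path of length 2: r = (1/2)^2 = 1/4).
r to a full niece or nephew = 1/4 (full aunt/uncle↔niece/nephew: two paths of length 3 through the shared grandparent pair: r = 2·(1/2)^3 = 1/4).
r to an offspring = 0.5 (one parent–offspring link: r = (1/2)^1 = 1/2).
Summing one r·B term per recipient: 4·0.25·0.0748 + 4·0.25·0.197 + 1·0.25·0.484 + 3·0.5·0.413 = 1.0123.

1.0123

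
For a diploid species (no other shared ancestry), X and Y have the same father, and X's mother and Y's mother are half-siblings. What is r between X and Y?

0.3125

Relatedness sums over independent paths through distinct common ancestors.
X and Y are related in two ways: half-sibs through their shared father (r = 1/4) and half first cousins through their mothers (r = 1/16).
r = 1/4 + 1/16 = 0.3125.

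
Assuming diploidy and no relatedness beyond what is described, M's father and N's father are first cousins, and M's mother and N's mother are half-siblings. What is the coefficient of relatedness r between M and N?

0.09375

Relatedness sums over independent paths through distinct common ancestors.
M and N are related in two ways: second cousins through their fathers (r = 1/32) and half first cousins through their mothers (r = 1/16).
r = 1/32 + 1/16 = 0.09375.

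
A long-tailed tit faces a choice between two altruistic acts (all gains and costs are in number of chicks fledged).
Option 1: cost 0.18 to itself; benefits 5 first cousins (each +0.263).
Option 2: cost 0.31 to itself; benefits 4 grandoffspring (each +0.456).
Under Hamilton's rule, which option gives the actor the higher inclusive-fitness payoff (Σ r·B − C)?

Option 1: r to a first cousin = 0.125.
Option 1: Σ r·B − C = (5·0.125·0.263) − 0.18 = -0.015625.
Option 2: r to a grandoffspring = 0.25.
Option 2: Σ r·B − C = (4·0.25·0.456) − 0.31 = 0.146.
Option 2 has the higher net inclusive-fitness payoff.

Option 2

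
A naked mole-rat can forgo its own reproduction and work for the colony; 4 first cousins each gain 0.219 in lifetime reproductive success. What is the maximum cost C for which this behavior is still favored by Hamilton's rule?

r to a first cousin = 1/8 (first cousins share one grandparent pair — two paths of length 4: r = 2·(1/2)^4 = 1/8).
Hamilton's rule: n·r·B > C, so the trait is favored while C < n·r·B = 4·0.125·0.219 = 0.1095.

0.1095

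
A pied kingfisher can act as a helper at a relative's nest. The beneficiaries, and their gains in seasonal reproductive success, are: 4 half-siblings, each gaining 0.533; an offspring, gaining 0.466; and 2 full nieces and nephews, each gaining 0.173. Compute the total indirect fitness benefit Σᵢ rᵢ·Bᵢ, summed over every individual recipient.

0.8525

r to a half-sibling = 0.25 (half-sibs share one parent — one path of length 2: r = (1/2)^2 = 1/4).
r to an offspring = 1/2 (one parent–offspring link: r = (1/2)^1 = 1/2).
r to a full niece or nephew = 0.25 (full aunt/uncle↔niece/nephew: two paths of length 3 through the shared grandparent pair: r = 2·(1/2)^3 = 1/4).
Summing one r·B term per recipient: 4·0.25·0.533 + 1·0.5·0.466 + 2·0.25·0.173 = 0.8525.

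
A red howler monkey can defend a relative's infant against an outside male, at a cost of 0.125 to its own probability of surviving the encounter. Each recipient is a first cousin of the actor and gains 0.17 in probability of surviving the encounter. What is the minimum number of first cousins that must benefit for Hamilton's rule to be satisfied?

r to a first cousin = 1/8 (first cousins share one grandparent pair — two paths of length 4: r = 2·(1/2)^4 = 1/8).
Hamilton's rule: n·r·B > C  ⇒  n > C/(r·B) = 0.125/(0.125·0.17) = 5.882.
The smallest integer exceeding 5.882 is 6.

6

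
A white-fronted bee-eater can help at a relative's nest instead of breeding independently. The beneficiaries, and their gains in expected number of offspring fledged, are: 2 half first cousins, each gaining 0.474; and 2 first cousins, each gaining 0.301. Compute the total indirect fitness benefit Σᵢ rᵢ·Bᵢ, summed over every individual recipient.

r to a half first cousin = 0.0625 (half first cousins share one grandparent — one path of length 4: r = (1/2)^4 = 1/16).
r to a first cousin = 0.125 (first cousins share one grandparent pair — two paths of length 4: r = 2·(1/2)^4 = 1/8).
Summing one r·B term per recipient: 2·0.0625·0.474 + 2·0.125·0.301 = 0.1345.

0.1345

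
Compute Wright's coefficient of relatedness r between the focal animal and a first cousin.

0.125

Each parent–offspring link contributes a factor of 1/2, and independent paths through distinct common ancestors add.
First cousins share one grandparent pair — two paths of length 4: r = 2·(1/2)^4 = 1/8.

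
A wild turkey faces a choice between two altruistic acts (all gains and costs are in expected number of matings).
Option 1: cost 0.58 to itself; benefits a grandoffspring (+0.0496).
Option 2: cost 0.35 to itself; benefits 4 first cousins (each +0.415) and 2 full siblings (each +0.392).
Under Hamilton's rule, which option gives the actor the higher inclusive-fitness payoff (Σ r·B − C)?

Option 1: r to a grandoffspring = 0.25.
Option 1: Σ r·B − C = (1·0.25·0.0496) − 0.58 = -0.5676.
Option 2: r to a first cousin = 0.125.
Option 2: r to a full sibling = 0.5.
Option 2: Σ r·B − C = (4·0.125·0.415 + 2·0.5·0.392) − 0.35 = 0.2495.
Option 2 has the higher net inclusive-fitness payoff.

Option 2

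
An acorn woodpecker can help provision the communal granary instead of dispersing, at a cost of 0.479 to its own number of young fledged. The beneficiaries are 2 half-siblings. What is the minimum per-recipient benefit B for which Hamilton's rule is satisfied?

0.958

r to a half-sibling = 0.25 (half-sibs share one parent — one path of length 2: r = (1/2)^2 = 1/4).
Hamilton's rule with n recipients of equal r: n·r·B > C, so B > C/(n·r) = 0.479/(2·0.25) = 0.958.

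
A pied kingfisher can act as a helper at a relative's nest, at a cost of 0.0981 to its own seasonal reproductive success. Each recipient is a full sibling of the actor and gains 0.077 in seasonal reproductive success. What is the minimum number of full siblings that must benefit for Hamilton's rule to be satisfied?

3

r to a full sibling = 0.5 (full sibs share both parents — two paths of length 2: r = 2·(1/2)^2 = 1/2).
Hamilton's rule: n·r·B > C  ⇒  n > C/(r·B) = 0.0981/(0.5·0.077) = 2.548.
The smallest integer exceeding 2.548 is 3.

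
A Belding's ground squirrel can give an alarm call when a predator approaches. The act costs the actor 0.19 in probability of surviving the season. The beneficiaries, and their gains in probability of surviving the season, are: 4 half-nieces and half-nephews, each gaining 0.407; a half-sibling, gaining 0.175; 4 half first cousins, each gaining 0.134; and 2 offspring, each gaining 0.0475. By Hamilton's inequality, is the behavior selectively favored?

Yes

Hamilton's rule: the trait is favored when the sum of r·B over every recipient exceeds the actor's cost C.
r to a half-niece or half-nephew = 1/8 (half-aunt/uncle↔niece/nephew: one path of length 3: r = (1/2)^3 = 1/8).
r to a half-sibling = 1/4 (half-sibs share one parent — one path of length 2: r = (1/2)^2 = 1/4).
r to a half first cousin = 0.0625 (half first cousins share one grandparent — one path of length 4: r = (1/2)^4 = 1/16).
r to an offspring = 1/2 (one parent–offspring link: r = (1/2)^1 = 1/2).
Summing one r·B term per recipient: 4·0.125·0.407 + 1·0.25·0.175 + 4·0.0625·0.134 + 2·0.5·0.0475 = 0.32825.
0.32825 > 0.19: the indirect benefit exceeds the cost.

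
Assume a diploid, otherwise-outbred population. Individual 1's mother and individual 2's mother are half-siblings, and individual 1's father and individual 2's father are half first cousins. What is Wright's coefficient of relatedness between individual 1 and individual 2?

With two independent routes of shared ancestry, r is the sum of the two contributions.
Individual 1 and individual 2 are related in two ways: half first cousins through their mothers (r = 1/16) and half second cousins through their fathers (r = 1/64).
r = 1/16 + 1/64 = 5/64 = 0.078125.

0.078125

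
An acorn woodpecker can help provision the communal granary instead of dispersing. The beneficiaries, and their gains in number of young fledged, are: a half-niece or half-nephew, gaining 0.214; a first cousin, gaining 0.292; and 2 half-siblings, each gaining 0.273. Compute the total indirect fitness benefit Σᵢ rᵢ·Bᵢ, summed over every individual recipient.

r to a half-niece or half-nephew = 0.125 (half-aunt/uncle↔niece/nephew: one path of length 3: r = (1/2)^3 = 1/8).
r to a first cousin = 1/8 (first cousins share one grandparent pair — two paths of length 4: r = 2·(1/2)^4 = 1/8).
r to a half-sibling = 1/4 (half-sibs share one parent — one path of length 2: r = (1/2)^2 = 1/4).
Summing one r·B term per recipient: 1·0.125·0.214 + 1·0.125·0.292 + 2·0.25·0.273 = 0.19975.

0.19975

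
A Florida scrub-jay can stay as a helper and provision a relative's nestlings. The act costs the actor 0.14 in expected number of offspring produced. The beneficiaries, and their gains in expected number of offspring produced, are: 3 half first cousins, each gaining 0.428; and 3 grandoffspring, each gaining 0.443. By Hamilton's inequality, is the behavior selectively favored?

Yes

Hamilton's rule: the trait is favored when the sum of r·B over every recipient exceeds the actor's cost C.
r to a half first cousin = 1/16 (half first cousins share one grandparent — one path of length 4: r = (1/2)^4 = 1/16).
r to a grandoffspring = 0.25 (two parent–offspring links: r = (1/2)^2 = 1/4).
Summing one r·B term per recipient: 3·0.0625·0.428 + 3·0.25·0.443 = 0.4125.
0.4125 > 0.14: the indirect benefit exceeds the cost.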